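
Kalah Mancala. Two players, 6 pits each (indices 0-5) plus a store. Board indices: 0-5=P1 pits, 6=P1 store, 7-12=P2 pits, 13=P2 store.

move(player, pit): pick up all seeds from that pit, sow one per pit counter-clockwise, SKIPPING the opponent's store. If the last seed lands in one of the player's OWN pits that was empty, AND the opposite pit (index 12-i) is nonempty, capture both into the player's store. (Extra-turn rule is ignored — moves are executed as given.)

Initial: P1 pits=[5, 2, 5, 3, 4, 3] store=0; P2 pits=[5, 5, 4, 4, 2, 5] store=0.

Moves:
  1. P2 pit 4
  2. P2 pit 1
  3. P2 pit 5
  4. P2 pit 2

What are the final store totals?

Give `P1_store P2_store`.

Answer: 0 4

Derivation:
Move 1: P2 pit4 -> P1=[5,2,5,3,4,3](0) P2=[5,5,4,4,0,6](1)
Move 2: P2 pit1 -> P1=[5,2,5,3,4,3](0) P2=[5,0,5,5,1,7](2)
Move 3: P2 pit5 -> P1=[6,3,6,4,5,4](0) P2=[5,0,5,5,1,0](3)
Move 4: P2 pit2 -> P1=[7,3,6,4,5,4](0) P2=[5,0,0,6,2,1](4)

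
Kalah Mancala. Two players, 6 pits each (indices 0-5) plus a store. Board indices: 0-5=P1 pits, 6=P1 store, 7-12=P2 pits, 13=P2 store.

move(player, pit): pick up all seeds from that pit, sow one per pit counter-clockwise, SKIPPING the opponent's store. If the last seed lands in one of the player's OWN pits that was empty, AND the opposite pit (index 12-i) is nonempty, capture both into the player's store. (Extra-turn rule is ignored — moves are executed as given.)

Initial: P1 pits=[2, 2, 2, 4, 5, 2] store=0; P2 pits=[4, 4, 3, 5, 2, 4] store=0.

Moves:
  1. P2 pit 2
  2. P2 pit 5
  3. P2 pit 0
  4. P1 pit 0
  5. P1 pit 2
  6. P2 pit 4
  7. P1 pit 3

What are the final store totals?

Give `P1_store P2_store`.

Answer: 2 2

Derivation:
Move 1: P2 pit2 -> P1=[2,2,2,4,5,2](0) P2=[4,4,0,6,3,5](0)
Move 2: P2 pit5 -> P1=[3,3,3,5,5,2](0) P2=[4,4,0,6,3,0](1)
Move 3: P2 pit0 -> P1=[3,3,3,5,5,2](0) P2=[0,5,1,7,4,0](1)
Move 4: P1 pit0 -> P1=[0,4,4,6,5,2](0) P2=[0,5,1,7,4,0](1)
Move 5: P1 pit2 -> P1=[0,4,0,7,6,3](1) P2=[0,5,1,7,4,0](1)
Move 6: P2 pit4 -> P1=[1,5,0,7,6,3](1) P2=[0,5,1,7,0,1](2)
Move 7: P1 pit3 -> P1=[1,5,0,0,7,4](2) P2=[1,6,2,8,0,1](2)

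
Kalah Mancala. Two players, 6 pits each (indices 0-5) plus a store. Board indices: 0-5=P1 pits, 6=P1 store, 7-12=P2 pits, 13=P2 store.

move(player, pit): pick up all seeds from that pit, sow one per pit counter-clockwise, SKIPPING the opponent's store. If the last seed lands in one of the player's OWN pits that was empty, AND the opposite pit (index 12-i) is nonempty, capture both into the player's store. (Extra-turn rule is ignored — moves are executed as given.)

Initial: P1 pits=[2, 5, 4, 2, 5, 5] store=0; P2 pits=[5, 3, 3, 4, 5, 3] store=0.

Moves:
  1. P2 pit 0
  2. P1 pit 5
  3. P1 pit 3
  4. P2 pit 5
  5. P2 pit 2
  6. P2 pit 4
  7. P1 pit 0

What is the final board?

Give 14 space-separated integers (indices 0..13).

Move 1: P2 pit0 -> P1=[2,5,4,2,5,5](0) P2=[0,4,4,5,6,4](0)
Move 2: P1 pit5 -> P1=[2,5,4,2,5,0](1) P2=[1,5,5,6,6,4](0)
Move 3: P1 pit3 -> P1=[2,5,4,0,6,0](3) P2=[0,5,5,6,6,4](0)
Move 4: P2 pit5 -> P1=[3,6,5,0,6,0](3) P2=[0,5,5,6,6,0](1)
Move 5: P2 pit2 -> P1=[4,6,5,0,6,0](3) P2=[0,5,0,7,7,1](2)
Move 6: P2 pit4 -> P1=[5,7,6,1,7,0](3) P2=[0,5,0,7,0,2](3)
Move 7: P1 pit0 -> P1=[0,8,7,2,8,1](3) P2=[0,5,0,7,0,2](3)

Answer: 0 8 7 2 8 1 3 0 5 0 7 0 2 3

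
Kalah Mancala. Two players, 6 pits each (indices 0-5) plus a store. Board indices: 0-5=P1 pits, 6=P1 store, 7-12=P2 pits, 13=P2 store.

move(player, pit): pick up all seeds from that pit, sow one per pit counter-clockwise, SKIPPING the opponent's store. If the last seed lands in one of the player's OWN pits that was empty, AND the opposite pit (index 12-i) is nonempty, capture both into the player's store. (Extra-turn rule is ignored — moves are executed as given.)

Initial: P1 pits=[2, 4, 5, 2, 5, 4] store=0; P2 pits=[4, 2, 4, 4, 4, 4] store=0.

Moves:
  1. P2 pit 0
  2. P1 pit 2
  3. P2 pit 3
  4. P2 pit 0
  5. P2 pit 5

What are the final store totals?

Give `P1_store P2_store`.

Answer: 1 2

Derivation:
Move 1: P2 pit0 -> P1=[2,4,5,2,5,4](0) P2=[0,3,5,5,5,4](0)
Move 2: P1 pit2 -> P1=[2,4,0,3,6,5](1) P2=[1,3,5,5,5,4](0)
Move 3: P2 pit3 -> P1=[3,5,0,3,6,5](1) P2=[1,3,5,0,6,5](1)
Move 4: P2 pit0 -> P1=[3,5,0,3,6,5](1) P2=[0,4,5,0,6,5](1)
Move 5: P2 pit5 -> P1=[4,6,1,4,6,5](1) P2=[0,4,5,0,6,0](2)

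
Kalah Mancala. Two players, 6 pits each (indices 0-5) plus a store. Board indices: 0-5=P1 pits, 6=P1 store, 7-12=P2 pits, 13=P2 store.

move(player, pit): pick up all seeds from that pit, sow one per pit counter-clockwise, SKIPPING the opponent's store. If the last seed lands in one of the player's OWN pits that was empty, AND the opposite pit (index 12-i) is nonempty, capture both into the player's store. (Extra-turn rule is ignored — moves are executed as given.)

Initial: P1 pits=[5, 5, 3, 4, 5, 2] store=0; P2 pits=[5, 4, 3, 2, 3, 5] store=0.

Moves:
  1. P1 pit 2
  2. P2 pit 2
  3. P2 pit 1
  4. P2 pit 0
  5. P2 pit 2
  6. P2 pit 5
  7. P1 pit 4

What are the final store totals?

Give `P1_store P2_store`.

Move 1: P1 pit2 -> P1=[5,5,0,5,6,3](0) P2=[5,4,3,2,3,5](0)
Move 2: P2 pit2 -> P1=[5,5,0,5,6,3](0) P2=[5,4,0,3,4,6](0)
Move 3: P2 pit1 -> P1=[5,5,0,5,6,3](0) P2=[5,0,1,4,5,7](0)
Move 4: P2 pit0 -> P1=[5,5,0,5,6,3](0) P2=[0,1,2,5,6,8](0)
Move 5: P2 pit2 -> P1=[5,5,0,5,6,3](0) P2=[0,1,0,6,7,8](0)
Move 6: P2 pit5 -> P1=[6,6,1,6,7,0](0) P2=[0,1,0,6,7,0](6)
Move 7: P1 pit4 -> P1=[6,6,1,6,0,1](1) P2=[1,2,1,7,8,0](6)

Answer: 1 6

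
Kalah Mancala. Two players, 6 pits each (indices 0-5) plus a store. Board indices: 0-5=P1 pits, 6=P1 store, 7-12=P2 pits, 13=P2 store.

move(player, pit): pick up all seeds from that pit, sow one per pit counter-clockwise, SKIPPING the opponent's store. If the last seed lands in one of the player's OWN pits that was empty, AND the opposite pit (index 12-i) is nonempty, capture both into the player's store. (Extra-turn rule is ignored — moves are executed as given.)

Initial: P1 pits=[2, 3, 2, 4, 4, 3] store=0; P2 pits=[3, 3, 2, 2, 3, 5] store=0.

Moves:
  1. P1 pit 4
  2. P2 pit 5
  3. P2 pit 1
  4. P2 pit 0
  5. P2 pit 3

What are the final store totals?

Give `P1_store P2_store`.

Answer: 1 6

Derivation:
Move 1: P1 pit4 -> P1=[2,3,2,4,0,4](1) P2=[4,4,2,2,3,5](0)
Move 2: P2 pit5 -> P1=[3,4,3,5,0,4](1) P2=[4,4,2,2,3,0](1)
Move 3: P2 pit1 -> P1=[0,4,3,5,0,4](1) P2=[4,0,3,3,4,0](5)
Move 4: P2 pit0 -> P1=[0,4,3,5,0,4](1) P2=[0,1,4,4,5,0](5)
Move 5: P2 pit3 -> P1=[1,4,3,5,0,4](1) P2=[0,1,4,0,6,1](6)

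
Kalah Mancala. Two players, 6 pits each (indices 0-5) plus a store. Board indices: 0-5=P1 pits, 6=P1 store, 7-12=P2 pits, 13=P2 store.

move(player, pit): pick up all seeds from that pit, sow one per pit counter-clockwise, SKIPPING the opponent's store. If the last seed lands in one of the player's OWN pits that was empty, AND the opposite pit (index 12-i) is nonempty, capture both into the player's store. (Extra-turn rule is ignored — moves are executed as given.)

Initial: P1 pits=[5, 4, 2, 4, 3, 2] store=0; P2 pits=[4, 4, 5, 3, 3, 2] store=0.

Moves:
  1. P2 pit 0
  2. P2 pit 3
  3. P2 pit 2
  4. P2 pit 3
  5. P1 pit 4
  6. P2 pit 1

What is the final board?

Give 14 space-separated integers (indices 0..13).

Answer: 7 5 2 4 0 3 1 1 0 1 1 8 5 3

Derivation:
Move 1: P2 pit0 -> P1=[5,4,2,4,3,2](0) P2=[0,5,6,4,4,2](0)
Move 2: P2 pit3 -> P1=[6,4,2,4,3,2](0) P2=[0,5,6,0,5,3](1)
Move 3: P2 pit2 -> P1=[7,5,2,4,3,2](0) P2=[0,5,0,1,6,4](2)
Move 4: P2 pit3 -> P1=[7,5,2,4,3,2](0) P2=[0,5,0,0,7,4](2)
Move 5: P1 pit4 -> P1=[7,5,2,4,0,3](1) P2=[1,5,0,0,7,4](2)
Move 6: P2 pit1 -> P1=[7,5,2,4,0,3](1) P2=[1,0,1,1,8,5](3)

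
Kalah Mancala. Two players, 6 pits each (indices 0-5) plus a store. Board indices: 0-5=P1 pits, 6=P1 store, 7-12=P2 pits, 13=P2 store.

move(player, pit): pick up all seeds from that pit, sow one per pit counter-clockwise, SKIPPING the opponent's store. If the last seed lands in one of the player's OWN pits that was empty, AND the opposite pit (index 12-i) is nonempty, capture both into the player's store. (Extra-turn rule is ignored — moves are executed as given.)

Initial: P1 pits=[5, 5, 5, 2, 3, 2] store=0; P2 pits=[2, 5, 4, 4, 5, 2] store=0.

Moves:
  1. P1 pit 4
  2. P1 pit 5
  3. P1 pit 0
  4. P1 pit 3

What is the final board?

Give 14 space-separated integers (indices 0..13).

Answer: 0 6 6 0 2 1 8 0 6 4 4 5 2 0

Derivation:
Move 1: P1 pit4 -> P1=[5,5,5,2,0,3](1) P2=[3,5,4,4,5,2](0)
Move 2: P1 pit5 -> P1=[5,5,5,2,0,0](2) P2=[4,6,4,4,5,2](0)
Move 3: P1 pit0 -> P1=[0,6,6,3,1,0](7) P2=[0,6,4,4,5,2](0)
Move 4: P1 pit3 -> P1=[0,6,6,0,2,1](8) P2=[0,6,4,4,5,2](0)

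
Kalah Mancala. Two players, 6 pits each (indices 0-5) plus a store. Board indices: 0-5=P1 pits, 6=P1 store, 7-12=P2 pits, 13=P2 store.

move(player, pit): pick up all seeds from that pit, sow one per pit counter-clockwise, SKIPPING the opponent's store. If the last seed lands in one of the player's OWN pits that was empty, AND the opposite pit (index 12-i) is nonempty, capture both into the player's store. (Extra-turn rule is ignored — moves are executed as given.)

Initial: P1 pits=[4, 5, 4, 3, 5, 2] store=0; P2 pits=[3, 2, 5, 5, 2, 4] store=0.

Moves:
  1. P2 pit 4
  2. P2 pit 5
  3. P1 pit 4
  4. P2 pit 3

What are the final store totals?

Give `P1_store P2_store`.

Answer: 1 3

Derivation:
Move 1: P2 pit4 -> P1=[4,5,4,3,5,2](0) P2=[3,2,5,5,0,5](1)
Move 2: P2 pit5 -> P1=[5,6,5,4,5,2](0) P2=[3,2,5,5,0,0](2)
Move 3: P1 pit4 -> P1=[5,6,5,4,0,3](1) P2=[4,3,6,5,0,0](2)
Move 4: P2 pit3 -> P1=[6,7,5,4,0,3](1) P2=[4,3,6,0,1,1](3)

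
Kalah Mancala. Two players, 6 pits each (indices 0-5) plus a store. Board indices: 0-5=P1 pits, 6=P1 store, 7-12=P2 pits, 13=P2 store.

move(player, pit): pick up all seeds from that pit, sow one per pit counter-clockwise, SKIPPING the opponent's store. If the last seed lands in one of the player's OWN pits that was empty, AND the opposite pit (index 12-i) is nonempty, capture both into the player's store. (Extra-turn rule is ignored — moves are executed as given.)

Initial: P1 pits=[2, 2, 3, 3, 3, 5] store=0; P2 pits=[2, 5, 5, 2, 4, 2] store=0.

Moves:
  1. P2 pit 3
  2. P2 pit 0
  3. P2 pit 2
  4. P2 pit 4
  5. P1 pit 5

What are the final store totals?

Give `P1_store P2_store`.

Move 1: P2 pit3 -> P1=[2,2,3,3,3,5](0) P2=[2,5,5,0,5,3](0)
Move 2: P2 pit0 -> P1=[2,2,3,3,3,5](0) P2=[0,6,6,0,5,3](0)
Move 3: P2 pit2 -> P1=[3,3,3,3,3,5](0) P2=[0,6,0,1,6,4](1)
Move 4: P2 pit4 -> P1=[4,4,4,4,3,5](0) P2=[0,6,0,1,0,5](2)
Move 5: P1 pit5 -> P1=[4,4,4,4,3,0](1) P2=[1,7,1,2,0,5](2)

Answer: 1 2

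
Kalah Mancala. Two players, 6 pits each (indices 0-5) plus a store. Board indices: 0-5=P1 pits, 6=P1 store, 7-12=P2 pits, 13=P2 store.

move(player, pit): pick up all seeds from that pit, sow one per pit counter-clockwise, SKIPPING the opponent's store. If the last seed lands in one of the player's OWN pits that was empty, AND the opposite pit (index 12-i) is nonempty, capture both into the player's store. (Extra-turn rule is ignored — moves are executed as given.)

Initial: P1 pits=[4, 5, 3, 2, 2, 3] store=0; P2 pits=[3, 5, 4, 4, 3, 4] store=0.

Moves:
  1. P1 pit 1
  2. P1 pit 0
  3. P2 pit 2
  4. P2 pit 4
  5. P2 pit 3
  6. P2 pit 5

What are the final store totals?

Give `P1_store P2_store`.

Answer: 1 4

Derivation:
Move 1: P1 pit1 -> P1=[4,0,4,3,3,4](1) P2=[3,5,4,4,3,4](0)
Move 2: P1 pit0 -> P1=[0,1,5,4,4,4](1) P2=[3,5,4,4,3,4](0)
Move 3: P2 pit2 -> P1=[0,1,5,4,4,4](1) P2=[3,5,0,5,4,5](1)
Move 4: P2 pit4 -> P1=[1,2,5,4,4,4](1) P2=[3,5,0,5,0,6](2)
Move 5: P2 pit3 -> P1=[2,3,5,4,4,4](1) P2=[3,5,0,0,1,7](3)
Move 6: P2 pit5 -> P1=[3,4,6,5,5,5](1) P2=[3,5,0,0,1,0](4)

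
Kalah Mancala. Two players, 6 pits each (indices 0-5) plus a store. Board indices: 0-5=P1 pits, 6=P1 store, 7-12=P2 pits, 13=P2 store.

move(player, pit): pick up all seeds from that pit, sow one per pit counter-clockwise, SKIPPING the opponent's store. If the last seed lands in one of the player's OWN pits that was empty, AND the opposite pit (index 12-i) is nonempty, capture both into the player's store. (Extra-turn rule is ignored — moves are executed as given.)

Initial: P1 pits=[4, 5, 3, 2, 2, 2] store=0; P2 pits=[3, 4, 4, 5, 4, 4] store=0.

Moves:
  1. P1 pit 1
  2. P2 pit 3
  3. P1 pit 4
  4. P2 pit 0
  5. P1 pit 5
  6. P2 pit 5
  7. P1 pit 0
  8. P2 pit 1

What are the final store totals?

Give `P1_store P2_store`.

Answer: 4 3

Derivation:
Move 1: P1 pit1 -> P1=[4,0,4,3,3,3](1) P2=[3,4,4,5,4,4](0)
Move 2: P2 pit3 -> P1=[5,1,4,3,3,3](1) P2=[3,4,4,0,5,5](1)
Move 3: P1 pit4 -> P1=[5,1,4,3,0,4](2) P2=[4,4,4,0,5,5](1)
Move 4: P2 pit0 -> P1=[5,1,4,3,0,4](2) P2=[0,5,5,1,6,5](1)
Move 5: P1 pit5 -> P1=[5,1,4,3,0,0](3) P2=[1,6,6,1,6,5](1)
Move 6: P2 pit5 -> P1=[6,2,5,4,0,0](3) P2=[1,6,6,1,6,0](2)
Move 7: P1 pit0 -> P1=[0,3,6,5,1,1](4) P2=[1,6,6,1,6,0](2)
Move 8: P2 pit1 -> P1=[1,3,6,5,1,1](4) P2=[1,0,7,2,7,1](3)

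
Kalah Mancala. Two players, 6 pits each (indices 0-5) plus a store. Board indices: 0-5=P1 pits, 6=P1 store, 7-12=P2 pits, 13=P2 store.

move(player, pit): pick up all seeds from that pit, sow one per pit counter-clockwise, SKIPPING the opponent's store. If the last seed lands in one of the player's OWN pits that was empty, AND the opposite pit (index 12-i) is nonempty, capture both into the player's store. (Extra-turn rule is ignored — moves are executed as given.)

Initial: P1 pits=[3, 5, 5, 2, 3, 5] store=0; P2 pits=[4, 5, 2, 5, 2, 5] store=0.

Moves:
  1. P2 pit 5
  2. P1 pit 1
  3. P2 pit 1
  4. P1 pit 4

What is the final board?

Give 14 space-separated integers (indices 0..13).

Answer: 4 0 7 4 0 7 2 6 1 3 6 3 1 2

Derivation:
Move 1: P2 pit5 -> P1=[4,6,6,3,3,5](0) P2=[4,5,2,5,2,0](1)
Move 2: P1 pit1 -> P1=[4,0,7,4,4,6](1) P2=[5,5,2,5,2,0](1)
Move 3: P2 pit1 -> P1=[4,0,7,4,4,6](1) P2=[5,0,3,6,3,1](2)
Move 4: P1 pit4 -> P1=[4,0,7,4,0,7](2) P2=[6,1,3,6,3,1](2)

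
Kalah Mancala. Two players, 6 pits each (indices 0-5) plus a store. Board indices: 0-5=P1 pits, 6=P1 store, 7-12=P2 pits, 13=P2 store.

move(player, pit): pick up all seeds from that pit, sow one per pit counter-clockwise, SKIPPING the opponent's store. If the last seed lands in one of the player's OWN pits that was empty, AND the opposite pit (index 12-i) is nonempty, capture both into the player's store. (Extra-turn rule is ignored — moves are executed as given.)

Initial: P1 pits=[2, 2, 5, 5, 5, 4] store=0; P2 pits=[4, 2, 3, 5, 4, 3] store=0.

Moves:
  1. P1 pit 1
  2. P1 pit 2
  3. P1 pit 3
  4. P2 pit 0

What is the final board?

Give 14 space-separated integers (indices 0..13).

Answer: 2 0 0 0 7 6 2 0 5 5 7 5 4 1

Derivation:
Move 1: P1 pit1 -> P1=[2,0,6,6,5,4](0) P2=[4,2,3,5,4,3](0)
Move 2: P1 pit2 -> P1=[2,0,0,7,6,5](1) P2=[5,3,3,5,4,3](0)
Move 3: P1 pit3 -> P1=[2,0,0,0,7,6](2) P2=[6,4,4,6,4,3](0)
Move 4: P2 pit0 -> P1=[2,0,0,0,7,6](2) P2=[0,5,5,7,5,4](1)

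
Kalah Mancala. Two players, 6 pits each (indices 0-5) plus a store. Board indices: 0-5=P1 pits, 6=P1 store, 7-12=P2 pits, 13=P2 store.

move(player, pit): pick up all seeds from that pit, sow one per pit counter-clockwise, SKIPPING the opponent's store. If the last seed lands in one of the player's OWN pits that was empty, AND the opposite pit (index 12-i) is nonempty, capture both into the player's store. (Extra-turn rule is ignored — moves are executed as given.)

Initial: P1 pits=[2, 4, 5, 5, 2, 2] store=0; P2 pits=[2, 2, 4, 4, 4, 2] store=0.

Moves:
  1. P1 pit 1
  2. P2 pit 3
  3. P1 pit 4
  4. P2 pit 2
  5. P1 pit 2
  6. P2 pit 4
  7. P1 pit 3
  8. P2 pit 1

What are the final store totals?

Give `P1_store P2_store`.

Answer: 3 3

Derivation:
Move 1: P1 pit1 -> P1=[2,0,6,6,3,3](0) P2=[2,2,4,4,4,2](0)
Move 2: P2 pit3 -> P1=[3,0,6,6,3,3](0) P2=[2,2,4,0,5,3](1)
Move 3: P1 pit4 -> P1=[3,0,6,6,0,4](1) P2=[3,2,4,0,5,3](1)
Move 4: P2 pit2 -> P1=[3,0,6,6,0,4](1) P2=[3,2,0,1,6,4](2)
Move 5: P1 pit2 -> P1=[3,0,0,7,1,5](2) P2=[4,3,0,1,6,4](2)
Move 6: P2 pit4 -> P1=[4,1,1,8,1,5](2) P2=[4,3,0,1,0,5](3)
Move 7: P1 pit3 -> P1=[4,1,1,0,2,6](3) P2=[5,4,1,2,1,5](3)
Move 8: P2 pit1 -> P1=[4,1,1,0,2,6](3) P2=[5,0,2,3,2,6](3)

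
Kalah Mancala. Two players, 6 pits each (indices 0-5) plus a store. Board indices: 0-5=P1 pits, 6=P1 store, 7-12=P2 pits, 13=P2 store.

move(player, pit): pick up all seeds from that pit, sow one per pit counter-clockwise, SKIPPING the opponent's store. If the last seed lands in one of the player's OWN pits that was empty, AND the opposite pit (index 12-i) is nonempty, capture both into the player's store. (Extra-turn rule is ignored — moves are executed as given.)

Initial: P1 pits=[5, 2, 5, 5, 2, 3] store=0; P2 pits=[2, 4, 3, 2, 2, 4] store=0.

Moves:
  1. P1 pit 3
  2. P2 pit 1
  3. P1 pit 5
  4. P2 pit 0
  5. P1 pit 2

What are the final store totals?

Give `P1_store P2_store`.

Answer: 3 1

Derivation:
Move 1: P1 pit3 -> P1=[5,2,5,0,3,4](1) P2=[3,5,3,2,2,4](0)
Move 2: P2 pit1 -> P1=[5,2,5,0,3,4](1) P2=[3,0,4,3,3,5](1)
Move 3: P1 pit5 -> P1=[5,2,5,0,3,0](2) P2=[4,1,5,3,3,5](1)
Move 4: P2 pit0 -> P1=[5,2,5,0,3,0](2) P2=[0,2,6,4,4,5](1)
Move 5: P1 pit2 -> P1=[5,2,0,1,4,1](3) P2=[1,2,6,4,4,5](1)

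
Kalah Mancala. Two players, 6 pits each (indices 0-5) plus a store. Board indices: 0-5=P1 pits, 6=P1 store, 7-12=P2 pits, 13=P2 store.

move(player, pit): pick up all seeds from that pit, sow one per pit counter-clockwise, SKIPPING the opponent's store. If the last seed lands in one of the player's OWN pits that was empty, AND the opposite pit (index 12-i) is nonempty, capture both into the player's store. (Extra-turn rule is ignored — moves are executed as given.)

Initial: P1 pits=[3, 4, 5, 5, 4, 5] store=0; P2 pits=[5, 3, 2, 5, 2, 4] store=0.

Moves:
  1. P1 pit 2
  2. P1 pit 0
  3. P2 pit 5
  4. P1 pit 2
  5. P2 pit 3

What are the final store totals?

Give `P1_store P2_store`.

Answer: 1 2

Derivation:
Move 1: P1 pit2 -> P1=[3,4,0,6,5,6](1) P2=[6,3,2,5,2,4](0)
Move 2: P1 pit0 -> P1=[0,5,1,7,5,6](1) P2=[6,3,2,5,2,4](0)
Move 3: P2 pit5 -> P1=[1,6,2,7,5,6](1) P2=[6,3,2,5,2,0](1)
Move 4: P1 pit2 -> P1=[1,6,0,8,6,6](1) P2=[6,3,2,5,2,0](1)
Move 5: P2 pit3 -> P1=[2,7,0,8,6,6](1) P2=[6,3,2,0,3,1](2)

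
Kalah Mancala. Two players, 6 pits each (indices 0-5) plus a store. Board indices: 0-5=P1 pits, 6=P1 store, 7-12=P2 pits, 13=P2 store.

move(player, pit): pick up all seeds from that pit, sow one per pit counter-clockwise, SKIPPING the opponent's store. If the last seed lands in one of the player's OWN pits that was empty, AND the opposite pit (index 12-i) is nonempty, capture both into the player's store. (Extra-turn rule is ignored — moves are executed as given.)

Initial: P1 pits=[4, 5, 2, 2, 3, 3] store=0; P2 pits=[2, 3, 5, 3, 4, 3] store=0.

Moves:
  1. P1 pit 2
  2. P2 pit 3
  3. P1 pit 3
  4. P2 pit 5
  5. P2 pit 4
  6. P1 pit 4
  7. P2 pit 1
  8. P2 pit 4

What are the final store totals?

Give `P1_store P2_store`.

Move 1: P1 pit2 -> P1=[4,5,0,3,4,3](0) P2=[2,3,5,3,4,3](0)
Move 2: P2 pit3 -> P1=[4,5,0,3,4,3](0) P2=[2,3,5,0,5,4](1)
Move 3: P1 pit3 -> P1=[4,5,0,0,5,4](1) P2=[2,3,5,0,5,4](1)
Move 4: P2 pit5 -> P1=[5,6,1,0,5,4](1) P2=[2,3,5,0,5,0](2)
Move 5: P2 pit4 -> P1=[6,7,2,0,5,4](1) P2=[2,3,5,0,0,1](3)
Move 6: P1 pit4 -> P1=[6,7,2,0,0,5](2) P2=[3,4,6,0,0,1](3)
Move 7: P2 pit1 -> P1=[6,7,2,0,0,5](2) P2=[3,0,7,1,1,2](3)
Move 8: P2 pit4 -> P1=[6,7,2,0,0,5](2) P2=[3,0,7,1,0,3](3)

Answer: 2 3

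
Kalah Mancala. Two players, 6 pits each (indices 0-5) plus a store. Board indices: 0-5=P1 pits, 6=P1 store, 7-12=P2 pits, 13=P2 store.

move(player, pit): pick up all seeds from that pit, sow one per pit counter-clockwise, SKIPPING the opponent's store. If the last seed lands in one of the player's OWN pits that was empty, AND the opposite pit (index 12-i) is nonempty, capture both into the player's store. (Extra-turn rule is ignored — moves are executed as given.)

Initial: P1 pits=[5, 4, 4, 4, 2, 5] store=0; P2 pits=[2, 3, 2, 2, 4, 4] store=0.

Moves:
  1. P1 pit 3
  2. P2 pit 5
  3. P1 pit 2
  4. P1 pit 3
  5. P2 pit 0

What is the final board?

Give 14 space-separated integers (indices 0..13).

Answer: 6 5 0 0 5 7 2 0 4 3 3 5 0 1

Derivation:
Move 1: P1 pit3 -> P1=[5,4,4,0,3,6](1) P2=[3,3,2,2,4,4](0)
Move 2: P2 pit5 -> P1=[6,5,5,0,3,6](1) P2=[3,3,2,2,4,0](1)
Move 3: P1 pit2 -> P1=[6,5,0,1,4,7](2) P2=[4,3,2,2,4,0](1)
Move 4: P1 pit3 -> P1=[6,5,0,0,5,7](2) P2=[4,3,2,2,4,0](1)
Move 5: P2 pit0 -> P1=[6,5,0,0,5,7](2) P2=[0,4,3,3,5,0](1)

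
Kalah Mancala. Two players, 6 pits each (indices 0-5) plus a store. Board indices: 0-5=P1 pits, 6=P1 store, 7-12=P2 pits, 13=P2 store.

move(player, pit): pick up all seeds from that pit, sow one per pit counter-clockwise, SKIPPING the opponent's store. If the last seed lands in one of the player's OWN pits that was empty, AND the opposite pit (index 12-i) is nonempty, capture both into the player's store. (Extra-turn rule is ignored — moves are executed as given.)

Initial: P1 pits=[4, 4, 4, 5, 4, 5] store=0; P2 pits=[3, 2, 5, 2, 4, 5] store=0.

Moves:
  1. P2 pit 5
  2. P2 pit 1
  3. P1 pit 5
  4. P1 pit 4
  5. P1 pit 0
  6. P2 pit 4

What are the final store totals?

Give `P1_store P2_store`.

Answer: 2 2

Derivation:
Move 1: P2 pit5 -> P1=[5,5,5,6,4,5](0) P2=[3,2,5,2,4,0](1)
Move 2: P2 pit1 -> P1=[5,5,5,6,4,5](0) P2=[3,0,6,3,4,0](1)
Move 3: P1 pit5 -> P1=[5,5,5,6,4,0](1) P2=[4,1,7,4,4,0](1)
Move 4: P1 pit4 -> P1=[5,5,5,6,0,1](2) P2=[5,2,7,4,4,0](1)
Move 5: P1 pit0 -> P1=[0,6,6,7,1,2](2) P2=[5,2,7,4,4,0](1)
Move 6: P2 pit4 -> P1=[1,7,6,7,1,2](2) P2=[5,2,7,4,0,1](2)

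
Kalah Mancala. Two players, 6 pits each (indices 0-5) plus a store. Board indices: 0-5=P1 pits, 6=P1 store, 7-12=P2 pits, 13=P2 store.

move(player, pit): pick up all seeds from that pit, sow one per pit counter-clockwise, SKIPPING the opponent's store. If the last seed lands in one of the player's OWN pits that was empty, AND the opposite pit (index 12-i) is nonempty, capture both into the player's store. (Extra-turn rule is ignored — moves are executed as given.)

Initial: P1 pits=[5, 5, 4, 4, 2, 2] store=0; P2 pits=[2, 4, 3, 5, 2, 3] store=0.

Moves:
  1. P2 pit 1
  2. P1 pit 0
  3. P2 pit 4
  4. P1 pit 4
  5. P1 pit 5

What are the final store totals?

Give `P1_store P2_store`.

Answer: 2 1

Derivation:
Move 1: P2 pit1 -> P1=[5,5,4,4,2,2](0) P2=[2,0,4,6,3,4](0)
Move 2: P1 pit0 -> P1=[0,6,5,5,3,3](0) P2=[2,0,4,6,3,4](0)
Move 3: P2 pit4 -> P1=[1,6,5,5,3,3](0) P2=[2,0,4,6,0,5](1)
Move 4: P1 pit4 -> P1=[1,6,5,5,0,4](1) P2=[3,0,4,6,0,5](1)
Move 5: P1 pit5 -> P1=[1,6,5,5,0,0](2) P2=[4,1,5,6,0,5](1)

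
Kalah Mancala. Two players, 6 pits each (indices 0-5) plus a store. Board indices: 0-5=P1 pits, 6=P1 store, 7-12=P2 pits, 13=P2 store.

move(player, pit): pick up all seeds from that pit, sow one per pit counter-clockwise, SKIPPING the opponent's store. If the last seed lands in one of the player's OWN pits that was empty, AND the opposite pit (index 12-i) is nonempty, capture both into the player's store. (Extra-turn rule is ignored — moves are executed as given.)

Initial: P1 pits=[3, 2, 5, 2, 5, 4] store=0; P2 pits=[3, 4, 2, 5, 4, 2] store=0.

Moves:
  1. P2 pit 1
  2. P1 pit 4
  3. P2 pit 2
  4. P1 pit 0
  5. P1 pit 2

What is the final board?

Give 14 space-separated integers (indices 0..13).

Answer: 0 3 0 4 1 6 2 5 2 0 7 6 4 1

Derivation:
Move 1: P2 pit1 -> P1=[3,2,5,2,5,4](0) P2=[3,0,3,6,5,3](0)
Move 2: P1 pit4 -> P1=[3,2,5,2,0,5](1) P2=[4,1,4,6,5,3](0)
Move 3: P2 pit2 -> P1=[3,2,5,2,0,5](1) P2=[4,1,0,7,6,4](1)
Move 4: P1 pit0 -> P1=[0,3,6,3,0,5](1) P2=[4,1,0,7,6,4](1)
Move 5: P1 pit2 -> P1=[0,3,0,4,1,6](2) P2=[5,2,0,7,6,4](1)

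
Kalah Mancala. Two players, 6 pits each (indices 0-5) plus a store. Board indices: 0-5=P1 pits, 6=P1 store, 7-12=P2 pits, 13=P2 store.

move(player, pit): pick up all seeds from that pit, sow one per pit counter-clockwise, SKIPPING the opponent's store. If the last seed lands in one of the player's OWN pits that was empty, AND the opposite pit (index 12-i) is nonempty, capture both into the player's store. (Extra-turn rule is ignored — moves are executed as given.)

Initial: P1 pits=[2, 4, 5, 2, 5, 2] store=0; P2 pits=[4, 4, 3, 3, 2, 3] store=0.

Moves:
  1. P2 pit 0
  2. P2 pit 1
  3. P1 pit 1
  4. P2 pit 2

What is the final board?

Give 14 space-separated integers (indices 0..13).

Answer: 3 0 6 3 6 3 0 0 0 0 6 5 5 2

Derivation:
Move 1: P2 pit0 -> P1=[2,4,5,2,5,2](0) P2=[0,5,4,4,3,3](0)
Move 2: P2 pit1 -> P1=[2,4,5,2,5,2](0) P2=[0,0,5,5,4,4](1)
Move 3: P1 pit1 -> P1=[2,0,6,3,6,3](0) P2=[0,0,5,5,4,4](1)
Move 4: P2 pit2 -> P1=[3,0,6,3,6,3](0) P2=[0,0,0,6,5,5](2)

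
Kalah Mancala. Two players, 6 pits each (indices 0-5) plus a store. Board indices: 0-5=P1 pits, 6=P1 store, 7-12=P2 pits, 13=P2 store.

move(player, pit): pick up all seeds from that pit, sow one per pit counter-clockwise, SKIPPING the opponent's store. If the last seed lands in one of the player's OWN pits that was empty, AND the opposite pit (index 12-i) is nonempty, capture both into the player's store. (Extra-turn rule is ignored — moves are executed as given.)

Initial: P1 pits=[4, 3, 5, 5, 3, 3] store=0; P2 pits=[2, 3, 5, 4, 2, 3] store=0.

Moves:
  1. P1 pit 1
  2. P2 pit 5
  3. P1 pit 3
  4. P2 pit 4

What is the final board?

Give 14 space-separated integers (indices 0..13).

Move 1: P1 pit1 -> P1=[4,0,6,6,4,3](0) P2=[2,3,5,4,2,3](0)
Move 2: P2 pit5 -> P1=[5,1,6,6,4,3](0) P2=[2,3,5,4,2,0](1)
Move 3: P1 pit3 -> P1=[5,1,6,0,5,4](1) P2=[3,4,6,4,2,0](1)
Move 4: P2 pit4 -> P1=[5,1,6,0,5,4](1) P2=[3,4,6,4,0,1](2)

Answer: 5 1 6 0 5 4 1 3 4 6 4 0 1 2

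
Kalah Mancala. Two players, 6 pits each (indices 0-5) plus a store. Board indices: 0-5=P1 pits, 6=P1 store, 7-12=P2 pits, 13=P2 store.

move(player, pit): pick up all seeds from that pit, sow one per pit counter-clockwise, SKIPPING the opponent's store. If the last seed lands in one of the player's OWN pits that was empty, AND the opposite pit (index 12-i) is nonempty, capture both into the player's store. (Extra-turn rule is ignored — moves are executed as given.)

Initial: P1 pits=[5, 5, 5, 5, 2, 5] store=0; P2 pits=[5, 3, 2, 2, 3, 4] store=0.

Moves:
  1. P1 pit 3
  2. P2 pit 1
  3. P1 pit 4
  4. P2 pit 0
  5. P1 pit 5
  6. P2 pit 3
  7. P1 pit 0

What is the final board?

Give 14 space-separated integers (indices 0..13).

Answer: 0 7 6 1 1 1 4 2 2 5 0 7 8 2

Derivation:
Move 1: P1 pit3 -> P1=[5,5,5,0,3,6](1) P2=[6,4,2,2,3,4](0)
Move 2: P2 pit1 -> P1=[5,5,5,0,3,6](1) P2=[6,0,3,3,4,5](0)
Move 3: P1 pit4 -> P1=[5,5,5,0,0,7](2) P2=[7,0,3,3,4,5](0)
Move 4: P2 pit0 -> P1=[6,5,5,0,0,7](2) P2=[0,1,4,4,5,6](1)
Move 5: P1 pit5 -> P1=[6,5,5,0,0,0](3) P2=[1,2,5,5,6,7](1)
Move 6: P2 pit3 -> P1=[7,6,5,0,0,0](3) P2=[1,2,5,0,7,8](2)
Move 7: P1 pit0 -> P1=[0,7,6,1,1,1](4) P2=[2,2,5,0,7,8](2)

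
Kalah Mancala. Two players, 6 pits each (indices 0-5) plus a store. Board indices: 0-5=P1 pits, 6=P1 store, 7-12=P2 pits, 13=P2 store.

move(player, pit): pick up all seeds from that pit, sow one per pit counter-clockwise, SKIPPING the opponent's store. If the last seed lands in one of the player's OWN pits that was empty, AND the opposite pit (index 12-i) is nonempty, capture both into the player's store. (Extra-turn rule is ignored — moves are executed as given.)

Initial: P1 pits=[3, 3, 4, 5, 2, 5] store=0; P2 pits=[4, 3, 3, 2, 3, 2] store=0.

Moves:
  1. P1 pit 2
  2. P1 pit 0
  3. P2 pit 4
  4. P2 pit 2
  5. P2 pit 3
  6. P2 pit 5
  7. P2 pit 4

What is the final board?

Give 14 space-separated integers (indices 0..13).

Move 1: P1 pit2 -> P1=[3,3,0,6,3,6](1) P2=[4,3,3,2,3,2](0)
Move 2: P1 pit0 -> P1=[0,4,1,7,3,6](1) P2=[4,3,3,2,3,2](0)
Move 3: P2 pit4 -> P1=[1,4,1,7,3,6](1) P2=[4,3,3,2,0,3](1)
Move 4: P2 pit2 -> P1=[1,4,1,7,3,6](1) P2=[4,3,0,3,1,4](1)
Move 5: P2 pit3 -> P1=[1,4,1,7,3,6](1) P2=[4,3,0,0,2,5](2)
Move 6: P2 pit5 -> P1=[2,5,2,8,3,6](1) P2=[4,3,0,0,2,0](3)
Move 7: P2 pit4 -> P1=[2,5,2,8,3,6](1) P2=[4,3,0,0,0,1](4)

Answer: 2 5 2 8 3 6 1 4 3 0 0 0 1 4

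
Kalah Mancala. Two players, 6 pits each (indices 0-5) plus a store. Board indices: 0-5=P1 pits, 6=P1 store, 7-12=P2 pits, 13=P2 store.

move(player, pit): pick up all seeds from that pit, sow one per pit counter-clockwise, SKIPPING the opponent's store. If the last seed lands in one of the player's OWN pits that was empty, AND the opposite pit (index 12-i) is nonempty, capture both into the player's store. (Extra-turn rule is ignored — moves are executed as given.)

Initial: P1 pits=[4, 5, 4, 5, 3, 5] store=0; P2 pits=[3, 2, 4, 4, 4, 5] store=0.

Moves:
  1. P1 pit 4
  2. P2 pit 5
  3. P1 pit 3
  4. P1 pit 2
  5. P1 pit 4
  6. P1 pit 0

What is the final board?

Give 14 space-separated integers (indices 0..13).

Answer: 0 7 1 2 1 10 4 6 3 5 4 4 0 1

Derivation:
Move 1: P1 pit4 -> P1=[4,5,4,5,0,6](1) P2=[4,2,4,4,4,5](0)
Move 2: P2 pit5 -> P1=[5,6,5,6,0,6](1) P2=[4,2,4,4,4,0](1)
Move 3: P1 pit3 -> P1=[5,6,5,0,1,7](2) P2=[5,3,5,4,4,0](1)
Move 4: P1 pit2 -> P1=[5,6,0,1,2,8](3) P2=[6,3,5,4,4,0](1)
Move 5: P1 pit4 -> P1=[5,6,0,1,0,9](4) P2=[6,3,5,4,4,0](1)
Move 6: P1 pit0 -> P1=[0,7,1,2,1,10](4) P2=[6,3,5,4,4,0](1)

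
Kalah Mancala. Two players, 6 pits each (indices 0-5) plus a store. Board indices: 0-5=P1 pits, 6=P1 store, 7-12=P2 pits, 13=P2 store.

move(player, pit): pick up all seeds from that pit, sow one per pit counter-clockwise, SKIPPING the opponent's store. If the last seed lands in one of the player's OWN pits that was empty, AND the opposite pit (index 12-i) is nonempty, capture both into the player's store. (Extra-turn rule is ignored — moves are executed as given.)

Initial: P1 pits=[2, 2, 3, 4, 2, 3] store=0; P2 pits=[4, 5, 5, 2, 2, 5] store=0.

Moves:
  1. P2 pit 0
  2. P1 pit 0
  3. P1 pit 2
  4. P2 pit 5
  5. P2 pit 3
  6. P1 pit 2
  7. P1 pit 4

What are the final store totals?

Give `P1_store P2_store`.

Answer: 2 2

Derivation:
Move 1: P2 pit0 -> P1=[2,2,3,4,2,3](0) P2=[0,6,6,3,3,5](0)
Move 2: P1 pit0 -> P1=[0,3,4,4,2,3](0) P2=[0,6,6,3,3,5](0)
Move 3: P1 pit2 -> P1=[0,3,0,5,3,4](1) P2=[0,6,6,3,3,5](0)
Move 4: P2 pit5 -> P1=[1,4,1,6,3,4](1) P2=[0,6,6,3,3,0](1)
Move 5: P2 pit3 -> P1=[1,4,1,6,3,4](1) P2=[0,6,6,0,4,1](2)
Move 6: P1 pit2 -> P1=[1,4,0,7,3,4](1) P2=[0,6,6,0,4,1](2)
Move 7: P1 pit4 -> P1=[1,4,0,7,0,5](2) P2=[1,6,6,0,4,1](2)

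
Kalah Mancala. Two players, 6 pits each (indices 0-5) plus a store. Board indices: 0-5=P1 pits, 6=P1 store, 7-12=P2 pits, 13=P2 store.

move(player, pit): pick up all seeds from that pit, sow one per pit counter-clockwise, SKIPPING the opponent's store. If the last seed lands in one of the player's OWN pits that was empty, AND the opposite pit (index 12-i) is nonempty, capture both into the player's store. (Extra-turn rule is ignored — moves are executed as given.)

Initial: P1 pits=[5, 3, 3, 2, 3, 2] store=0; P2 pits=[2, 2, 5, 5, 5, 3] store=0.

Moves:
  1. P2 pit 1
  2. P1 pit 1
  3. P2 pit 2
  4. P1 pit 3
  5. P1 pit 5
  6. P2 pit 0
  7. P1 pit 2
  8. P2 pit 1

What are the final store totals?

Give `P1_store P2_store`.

Answer: 3 1

Derivation:
Move 1: P2 pit1 -> P1=[5,3,3,2,3,2](0) P2=[2,0,6,6,5,3](0)
Move 2: P1 pit1 -> P1=[5,0,4,3,4,2](0) P2=[2,0,6,6,5,3](0)
Move 3: P2 pit2 -> P1=[6,1,4,3,4,2](0) P2=[2,0,0,7,6,4](1)
Move 4: P1 pit3 -> P1=[6,1,4,0,5,3](1) P2=[2,0,0,7,6,4](1)
Move 5: P1 pit5 -> P1=[6,1,4,0,5,0](2) P2=[3,1,0,7,6,4](1)
Move 6: P2 pit0 -> P1=[6,1,4,0,5,0](2) P2=[0,2,1,8,6,4](1)
Move 7: P1 pit2 -> P1=[6,1,0,1,6,1](3) P2=[0,2,1,8,6,4](1)
Move 8: P2 pit1 -> P1=[6,1,0,1,6,1](3) P2=[0,0,2,9,6,4](1)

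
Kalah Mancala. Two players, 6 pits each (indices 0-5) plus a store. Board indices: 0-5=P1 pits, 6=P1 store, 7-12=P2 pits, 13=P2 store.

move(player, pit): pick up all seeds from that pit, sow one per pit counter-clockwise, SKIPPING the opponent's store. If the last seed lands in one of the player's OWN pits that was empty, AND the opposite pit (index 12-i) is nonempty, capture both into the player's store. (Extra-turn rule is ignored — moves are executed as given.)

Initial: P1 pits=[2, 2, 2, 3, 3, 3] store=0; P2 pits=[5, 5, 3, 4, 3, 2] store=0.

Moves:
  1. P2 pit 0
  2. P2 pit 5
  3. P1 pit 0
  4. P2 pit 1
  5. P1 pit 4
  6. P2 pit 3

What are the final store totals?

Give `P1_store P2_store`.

Move 1: P2 pit0 -> P1=[2,2,2,3,3,3](0) P2=[0,6,4,5,4,3](0)
Move 2: P2 pit5 -> P1=[3,3,2,3,3,3](0) P2=[0,6,4,5,4,0](1)
Move 3: P1 pit0 -> P1=[0,4,3,4,3,3](0) P2=[0,6,4,5,4,0](1)
Move 4: P2 pit1 -> P1=[1,4,3,4,3,3](0) P2=[0,0,5,6,5,1](2)
Move 5: P1 pit4 -> P1=[1,4,3,4,0,4](1) P2=[1,0,5,6,5,1](2)
Move 6: P2 pit3 -> P1=[2,5,4,4,0,4](1) P2=[1,0,5,0,6,2](3)

Answer: 1 3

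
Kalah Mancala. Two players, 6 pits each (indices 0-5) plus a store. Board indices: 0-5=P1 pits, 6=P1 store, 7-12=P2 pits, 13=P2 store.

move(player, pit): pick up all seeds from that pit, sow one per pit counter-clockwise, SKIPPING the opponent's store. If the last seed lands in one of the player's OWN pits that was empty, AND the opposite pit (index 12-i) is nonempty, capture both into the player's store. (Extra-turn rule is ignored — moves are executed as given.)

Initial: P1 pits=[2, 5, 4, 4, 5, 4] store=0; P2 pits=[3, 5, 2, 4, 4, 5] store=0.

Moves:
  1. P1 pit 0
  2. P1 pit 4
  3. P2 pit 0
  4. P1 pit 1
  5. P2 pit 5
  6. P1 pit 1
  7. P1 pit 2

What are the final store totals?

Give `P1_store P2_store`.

Move 1: P1 pit0 -> P1=[0,6,5,4,5,4](0) P2=[3,5,2,4,4,5](0)
Move 2: P1 pit4 -> P1=[0,6,5,4,0,5](1) P2=[4,6,3,4,4,5](0)
Move 3: P2 pit0 -> P1=[0,6,5,4,0,5](1) P2=[0,7,4,5,5,5](0)
Move 4: P1 pit1 -> P1=[0,0,6,5,1,6](2) P2=[1,7,4,5,5,5](0)
Move 5: P2 pit5 -> P1=[1,1,7,6,1,6](2) P2=[1,7,4,5,5,0](1)
Move 6: P1 pit1 -> P1=[1,0,8,6,1,6](2) P2=[1,7,4,5,5,0](1)
Move 7: P1 pit2 -> P1=[1,0,0,7,2,7](3) P2=[2,8,5,6,5,0](1)

Answer: 3 1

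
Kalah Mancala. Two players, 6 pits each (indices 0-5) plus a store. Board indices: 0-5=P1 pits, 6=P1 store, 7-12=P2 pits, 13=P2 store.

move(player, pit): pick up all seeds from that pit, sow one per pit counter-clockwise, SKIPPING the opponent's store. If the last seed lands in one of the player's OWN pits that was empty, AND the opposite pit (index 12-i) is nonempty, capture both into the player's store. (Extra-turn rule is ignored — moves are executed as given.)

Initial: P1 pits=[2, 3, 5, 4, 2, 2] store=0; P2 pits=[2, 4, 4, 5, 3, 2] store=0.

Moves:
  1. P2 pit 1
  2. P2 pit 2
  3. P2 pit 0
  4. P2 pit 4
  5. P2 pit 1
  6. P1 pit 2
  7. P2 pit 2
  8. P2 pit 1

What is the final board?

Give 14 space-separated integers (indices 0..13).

Answer: 4 4 0 0 3 3 1 1 0 0 8 0 5 9

Derivation:
Move 1: P2 pit1 -> P1=[2,3,5,4,2,2](0) P2=[2,0,5,6,4,3](0)
Move 2: P2 pit2 -> P1=[3,3,5,4,2,2](0) P2=[2,0,0,7,5,4](1)
Move 3: P2 pit0 -> P1=[3,3,5,0,2,2](0) P2=[0,1,0,7,5,4](6)
Move 4: P2 pit4 -> P1=[4,4,6,0,2,2](0) P2=[0,1,0,7,0,5](7)
Move 5: P2 pit1 -> P1=[4,4,6,0,2,2](0) P2=[0,0,1,7,0,5](7)
Move 6: P1 pit2 -> P1=[4,4,0,1,3,3](1) P2=[1,1,1,7,0,5](7)
Move 7: P2 pit2 -> P1=[4,4,0,1,3,3](1) P2=[1,1,0,8,0,5](7)
Move 8: P2 pit1 -> P1=[4,4,0,0,3,3](1) P2=[1,0,0,8,0,5](9)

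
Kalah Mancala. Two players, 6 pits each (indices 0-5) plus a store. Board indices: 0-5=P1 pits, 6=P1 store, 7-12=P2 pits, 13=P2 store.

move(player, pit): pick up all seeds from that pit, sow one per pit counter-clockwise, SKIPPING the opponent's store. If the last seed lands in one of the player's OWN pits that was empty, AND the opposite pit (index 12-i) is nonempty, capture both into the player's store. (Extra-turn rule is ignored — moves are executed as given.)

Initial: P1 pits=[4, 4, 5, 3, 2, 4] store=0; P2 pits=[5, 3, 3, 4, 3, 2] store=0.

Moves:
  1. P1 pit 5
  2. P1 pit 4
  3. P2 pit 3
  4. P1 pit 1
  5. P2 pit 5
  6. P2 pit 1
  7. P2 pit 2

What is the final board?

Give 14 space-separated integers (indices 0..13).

Move 1: P1 pit5 -> P1=[4,4,5,3,2,0](1) P2=[6,4,4,4,3,2](0)
Move 2: P1 pit4 -> P1=[4,4,5,3,0,1](2) P2=[6,4,4,4,3,2](0)
Move 3: P2 pit3 -> P1=[5,4,5,3,0,1](2) P2=[6,4,4,0,4,3](1)
Move 4: P1 pit1 -> P1=[5,0,6,4,1,2](2) P2=[6,4,4,0,4,3](1)
Move 5: P2 pit5 -> P1=[6,1,6,4,1,2](2) P2=[6,4,4,0,4,0](2)
Move 6: P2 pit1 -> P1=[0,1,6,4,1,2](2) P2=[6,0,5,1,5,0](9)
Move 7: P2 pit2 -> P1=[1,1,6,4,1,2](2) P2=[6,0,0,2,6,1](10)

Answer: 1 1 6 4 1 2 2 6 0 0 2 6 1 10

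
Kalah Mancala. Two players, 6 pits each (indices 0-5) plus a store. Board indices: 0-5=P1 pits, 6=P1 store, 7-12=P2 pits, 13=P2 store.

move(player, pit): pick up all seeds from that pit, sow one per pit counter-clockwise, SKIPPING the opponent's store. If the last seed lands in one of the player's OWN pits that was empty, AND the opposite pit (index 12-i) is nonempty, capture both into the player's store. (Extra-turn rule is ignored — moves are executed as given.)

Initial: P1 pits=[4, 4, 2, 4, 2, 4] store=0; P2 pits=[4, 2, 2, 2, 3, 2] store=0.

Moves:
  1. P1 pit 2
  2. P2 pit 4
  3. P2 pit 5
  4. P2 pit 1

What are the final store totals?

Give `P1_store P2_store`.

Move 1: P1 pit2 -> P1=[4,4,0,5,3,4](0) P2=[4,2,2,2,3,2](0)
Move 2: P2 pit4 -> P1=[5,4,0,5,3,4](0) P2=[4,2,2,2,0,3](1)
Move 3: P2 pit5 -> P1=[6,5,0,5,3,4](0) P2=[4,2,2,2,0,0](2)
Move 4: P2 pit1 -> P1=[6,5,0,5,3,4](0) P2=[4,0,3,3,0,0](2)

Answer: 0 2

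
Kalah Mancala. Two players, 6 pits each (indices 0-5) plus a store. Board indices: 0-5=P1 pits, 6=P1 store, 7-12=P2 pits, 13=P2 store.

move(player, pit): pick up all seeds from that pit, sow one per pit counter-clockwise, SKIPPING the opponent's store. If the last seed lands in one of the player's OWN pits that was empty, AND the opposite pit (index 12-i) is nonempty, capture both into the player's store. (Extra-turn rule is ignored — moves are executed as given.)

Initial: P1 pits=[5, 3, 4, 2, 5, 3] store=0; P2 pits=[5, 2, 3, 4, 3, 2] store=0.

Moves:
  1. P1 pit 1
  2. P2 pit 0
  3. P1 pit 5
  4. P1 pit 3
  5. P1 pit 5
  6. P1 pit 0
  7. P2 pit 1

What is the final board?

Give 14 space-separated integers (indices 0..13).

Move 1: P1 pit1 -> P1=[5,0,5,3,6,3](0) P2=[5,2,3,4,3,2](0)
Move 2: P2 pit0 -> P1=[5,0,5,3,6,3](0) P2=[0,3,4,5,4,3](0)
Move 3: P1 pit5 -> P1=[5,0,5,3,6,0](1) P2=[1,4,4,5,4,3](0)
Move 4: P1 pit3 -> P1=[5,0,5,0,7,1](2) P2=[1,4,4,5,4,3](0)
Move 5: P1 pit5 -> P1=[5,0,5,0,7,0](3) P2=[1,4,4,5,4,3](0)
Move 6: P1 pit0 -> P1=[0,1,6,1,8,0](5) P2=[0,4,4,5,4,3](0)
Move 7: P2 pit1 -> P1=[0,1,6,1,8,0](5) P2=[0,0,5,6,5,4](0)

Answer: 0 1 6 1 8 0 5 0 0 5 6 5 4 0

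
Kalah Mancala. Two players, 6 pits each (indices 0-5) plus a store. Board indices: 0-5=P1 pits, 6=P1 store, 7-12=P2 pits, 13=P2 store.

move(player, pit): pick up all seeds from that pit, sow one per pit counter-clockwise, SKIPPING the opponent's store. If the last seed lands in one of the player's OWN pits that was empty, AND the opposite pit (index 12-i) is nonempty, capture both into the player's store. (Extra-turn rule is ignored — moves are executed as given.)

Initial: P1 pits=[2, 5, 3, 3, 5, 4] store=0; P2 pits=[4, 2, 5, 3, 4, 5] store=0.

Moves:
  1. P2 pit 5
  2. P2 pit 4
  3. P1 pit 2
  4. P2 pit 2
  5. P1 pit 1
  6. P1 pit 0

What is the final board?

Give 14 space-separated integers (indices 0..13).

Move 1: P2 pit5 -> P1=[3,6,4,4,5,4](0) P2=[4,2,5,3,4,0](1)
Move 2: P2 pit4 -> P1=[4,7,4,4,5,4](0) P2=[4,2,5,3,0,1](2)
Move 3: P1 pit2 -> P1=[4,7,0,5,6,5](1) P2=[4,2,5,3,0,1](2)
Move 4: P2 pit2 -> P1=[5,7,0,5,6,5](1) P2=[4,2,0,4,1,2](3)
Move 5: P1 pit1 -> P1=[5,0,1,6,7,6](2) P2=[5,3,0,4,1,2](3)
Move 6: P1 pit0 -> P1=[0,1,2,7,8,7](2) P2=[5,3,0,4,1,2](3)

Answer: 0 1 2 7 8 7 2 5 3 0 4 1 2 3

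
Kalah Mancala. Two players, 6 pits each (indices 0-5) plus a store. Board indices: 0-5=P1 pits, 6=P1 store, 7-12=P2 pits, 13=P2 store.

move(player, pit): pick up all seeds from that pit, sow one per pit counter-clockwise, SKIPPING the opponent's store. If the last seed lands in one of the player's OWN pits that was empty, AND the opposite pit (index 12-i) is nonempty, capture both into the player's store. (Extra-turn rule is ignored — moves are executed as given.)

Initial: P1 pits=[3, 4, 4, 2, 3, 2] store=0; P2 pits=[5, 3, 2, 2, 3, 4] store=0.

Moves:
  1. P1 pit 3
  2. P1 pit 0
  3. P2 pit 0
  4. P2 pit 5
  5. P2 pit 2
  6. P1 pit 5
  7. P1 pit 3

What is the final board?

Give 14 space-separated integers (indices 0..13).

Answer: 1 6 6 0 5 0 4 1 5 0 4 4 0 1

Derivation:
Move 1: P1 pit3 -> P1=[3,4,4,0,4,3](0) P2=[5,3,2,2,3,4](0)
Move 2: P1 pit0 -> P1=[0,5,5,0,4,3](3) P2=[5,3,0,2,3,4](0)
Move 3: P2 pit0 -> P1=[0,5,5,0,4,3](3) P2=[0,4,1,3,4,5](0)
Move 4: P2 pit5 -> P1=[1,6,6,1,4,3](3) P2=[0,4,1,3,4,0](1)
Move 5: P2 pit2 -> P1=[1,6,6,1,4,3](3) P2=[0,4,0,4,4,0](1)
Move 6: P1 pit5 -> P1=[1,6,6,1,4,0](4) P2=[1,5,0,4,4,0](1)
Move 7: P1 pit3 -> P1=[1,6,6,0,5,0](4) P2=[1,5,0,4,4,0](1)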